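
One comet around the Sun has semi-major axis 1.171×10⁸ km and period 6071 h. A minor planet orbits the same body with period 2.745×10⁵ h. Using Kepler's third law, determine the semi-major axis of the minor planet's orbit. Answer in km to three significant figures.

Kepler's third law: a³ ∝ T², so a₂ = a₁ (T₂/T₁)^(2/3).
T₂/T₁ = 45.21, (T₂/T₁)^(2/3) = 12.69.
a₂ = 1.171×10⁸ × 12.69 = 1.486×10⁹ km.

a₂ ≈ 1.49×10⁹ km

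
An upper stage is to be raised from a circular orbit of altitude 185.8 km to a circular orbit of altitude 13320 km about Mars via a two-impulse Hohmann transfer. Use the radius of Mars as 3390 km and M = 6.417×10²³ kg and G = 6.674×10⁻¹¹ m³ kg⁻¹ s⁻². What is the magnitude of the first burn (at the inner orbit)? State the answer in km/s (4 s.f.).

Δv ≈ 0.9812 km/s

μ = GM = 6.674×10⁻¹¹ × 6.417×10²³ = 4.283×10¹³ m³/s².
r₁ = 3390 + 185.8 = 3575.8 km = 3.5758×10⁶ m.
r₂ = 3390 + 13320 = 16710 km = 1.6710×10⁷ m.
Transfer ellipse a_t = (r₁ + r₂)/2 = 1.014×10⁷ m.
At r₁: circular v_c1 = √(μ/r₁) = 3461 m/s; transfer-periapsis v_p = √[μ(2/r₁ − 1/a_t)] = 4442 m/s.
Δv₁ = v_p − v_c1 = 981.2 m/s.
= 0.9812 km/s.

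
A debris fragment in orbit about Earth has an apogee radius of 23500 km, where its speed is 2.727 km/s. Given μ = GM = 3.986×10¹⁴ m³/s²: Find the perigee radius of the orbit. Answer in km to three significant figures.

r_a = 2.350×10⁷ m.
Specific energy ε = v²/2 − μ/r = -1.324×10⁷ J/kg, so a = −μ/(2ε) = 1.505×10⁷ m.
The apsides satisfy r_p + r_a = 2a, so the perigee radius is 2a − r_a = 6.598×10⁶ m = 6597.9 km.

perigee radius ≈ 6600 km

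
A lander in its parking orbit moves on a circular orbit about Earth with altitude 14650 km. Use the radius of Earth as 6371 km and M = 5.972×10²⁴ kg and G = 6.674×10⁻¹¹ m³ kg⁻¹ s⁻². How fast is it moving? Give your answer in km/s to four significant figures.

v ≈ 4.354 km/s

μ = GM = 6.674×10⁻¹¹ × 5.972×10²⁴ = 3.986×10¹⁴ m³/s².
r = 6371 + 14650 = 21021 km = 2.1021×10⁷ m.
For a circular orbit v = √(μ/r) = √(3.986×10¹⁴ / 2.102×10⁷) = √(1.896×10⁷) = 4354 m/s.
That is 4.354 km/s.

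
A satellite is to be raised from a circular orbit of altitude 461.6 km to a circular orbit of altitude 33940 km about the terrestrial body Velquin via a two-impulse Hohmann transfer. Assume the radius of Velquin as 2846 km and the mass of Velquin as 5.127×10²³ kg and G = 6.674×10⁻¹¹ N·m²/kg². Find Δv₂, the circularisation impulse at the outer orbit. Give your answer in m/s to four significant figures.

μ = GM = 6.674×10⁻¹¹ × 5.127×10²³ = 3.422×10¹³ m³/s².
r₁ = 2846 + 461.6 = 3307.6 km = 3.3076×10⁶ m.
r₂ = 2846 + 33940 = 36786 km = 3.6786×10⁷ m.
Transfer ellipse a_t = (r₁ + r₂)/2 = 2.005×10⁷ m.
At r₁: circular v_c1 = √(μ/r₁) = 3216 m/s; transfer-periapsis v_p = √[μ(2/r₁ − 1/a_t)] = 4357 m/s.
At r₂: circular v_c2 = √(μ/r₂) = 964.5 m/s; transfer-apoapsis v_a = √[μ(2/r₂ − 1/a_t)] = 391.8 m/s.
Δv₂ = v_c2 − v_a = 572.7 m/s.

Δv ≈ 572.7 m/s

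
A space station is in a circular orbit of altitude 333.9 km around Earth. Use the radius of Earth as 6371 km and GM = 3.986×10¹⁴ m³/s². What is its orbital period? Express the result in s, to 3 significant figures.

T ≈ 5460 s

r = 6371 + 333.9 = 6704.9 km = 6.7049×10⁶ m.
Kepler's third law: T = 2π√(r³/μ) = 2π√((6.705×10⁶)³ / 3.986×10¹⁴).
r³/μ = 7.562×10⁵ s², so T = 2π × 8.696×10² = 5.464×10³ s.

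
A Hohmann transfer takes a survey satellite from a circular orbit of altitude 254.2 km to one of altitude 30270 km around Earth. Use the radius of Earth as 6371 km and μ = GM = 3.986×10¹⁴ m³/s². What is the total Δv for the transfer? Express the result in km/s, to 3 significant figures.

r₁ = 6371 + 254.2 = 6625.2 km = 6.6252×10⁶ m.
r₂ = 6371 + 30270 = 36641 km = 3.6641×10⁷ m.
Transfer ellipse a_t = (r₁ + r₂)/2 = 2.163×10⁷ m.
At r₁: circular v_c1 = √(μ/r₁) = 7757 m/s; transfer-perigee v_p = √[μ(2/r₁ − 1/a_t)] = 10090 m/s.
Δv₁ = v_p − v_c1 = 2338 m/s.
At r₂: circular v_c2 = √(μ/r₂) = 3298 m/s; transfer-apogee v_a = √[μ(2/r₂ − 1/a_t)] = 1825 m/s.
Δv₂ = v_c2 − v_a = 1473 m/s.
Total Δv = Δv₁ + Δv₂ = 3811 m/s = 3.811 km/s.

Δv_total ≈ 3.81 km/s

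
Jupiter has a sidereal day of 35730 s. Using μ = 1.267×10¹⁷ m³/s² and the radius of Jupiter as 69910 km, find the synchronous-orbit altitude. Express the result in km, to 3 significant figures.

A synchronous orbit has period T, so by Kepler's third law a = (μT²/4π²)^(1/3).
μT²/4π² = 1.267×10¹⁷ × (3.573×10⁴)² / 39.48 = 4.097×10²⁴ m³.
a = 1.600×10⁸ m = 1.6002×10⁵ km.
Altitude h = a − R = 1.6002×10⁵ − 69910 = 90105 km.

h_sync ≈ 90100 km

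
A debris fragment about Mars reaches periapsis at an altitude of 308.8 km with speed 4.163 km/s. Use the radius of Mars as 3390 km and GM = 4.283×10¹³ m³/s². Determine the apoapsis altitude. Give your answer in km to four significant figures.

apoapsis altitude ≈ 7608 km

r_p = 3390 + 308.8 = 3698.8 km = 3.699×10⁶ m.
Specific energy ε = v²/2 − μ/r = -2.914×10⁶ J/kg, so a = −μ/(2ε) = 7.349×10⁶ m.
The apsides satisfy r_p + r_a = 2a, so the apoapsis radius is 2a − r_p = 1.100×10⁷ m = 10998 km.
Apoapsis altitude = 10998 − 3390 = 7608.5 km.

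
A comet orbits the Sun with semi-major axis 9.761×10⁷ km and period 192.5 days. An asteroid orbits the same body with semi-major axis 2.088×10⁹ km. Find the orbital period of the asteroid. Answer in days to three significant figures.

T₂ ≈ 19000 days

Kepler's third law: T² ∝ a³, so T₂ = T₁ (a₂/a₁)^(3/2).
a₂/a₁ = 21.39, (a₂/a₁)^(3/2) = 98.94.
T₂ = 192.5 × 98.94 = 19050 days.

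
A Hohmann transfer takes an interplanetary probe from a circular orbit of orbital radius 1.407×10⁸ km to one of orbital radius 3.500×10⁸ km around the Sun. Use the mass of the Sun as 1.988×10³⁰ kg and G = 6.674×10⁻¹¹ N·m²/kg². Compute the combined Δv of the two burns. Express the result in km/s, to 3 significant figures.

Δv_total ≈ 10.7 km/s

μ = GM = 6.674×10⁻¹¹ × 1.988×10³⁰ = 1.327×10²⁰ m³/s².
r₁ = 1.407×10⁸ km = 1.407×10¹¹ m.
r₂ = 3.500×10⁸ km = 3.500×10¹¹ m.
Transfer ellipse a_t = (r₁ + r₂)/2 = 2.454×10¹¹ m.
At r₁: circular v_c1 = √(μ/r₁) = 30710 m/s; transfer-perihelion v_p = √[μ(2/r₁ − 1/a_t)] = 36680 m/s.
Δv₁ = v_p − v_c1 = 5969 m/s.
At r₂: circular v_c2 = √(μ/r₂) = 19470 m/s; transfer-aphelion v_a = √[μ(2/r₂ − 1/a_t)] = 14740 m/s.
Δv₂ = v_c2 − v_a = 4726 m/s.
Total Δv = Δv₁ + Δv₂ = 10690 m/s = 10.69 km/s.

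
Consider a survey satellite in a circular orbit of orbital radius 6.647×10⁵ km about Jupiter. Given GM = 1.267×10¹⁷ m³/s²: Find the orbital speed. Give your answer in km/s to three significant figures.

r = 6.647×10⁵ km = 6.647×10⁸ m.
For a circular orbit v = √(μ/r) = √(1.267×10¹⁷ / 6.647×10⁸) = √(1.906×10⁸) = 13810 m/s.
That is 13.81 km/s.

v ≈ 13.8 km/s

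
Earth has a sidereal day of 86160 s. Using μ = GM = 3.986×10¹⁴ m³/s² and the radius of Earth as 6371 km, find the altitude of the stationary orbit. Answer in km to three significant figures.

h_sync ≈ 35800 km

A synchronous orbit has period T, so by Kepler's third law a = (μT²/4π²)^(1/3).
μT²/4π² = 3.986×10¹⁴ × (8.616×10⁴)² / 39.48 = 7.495×10²² m³.
a = 4.216×10⁷ m = 42163 km.
Altitude h = a − R = 42163 − 6371 = 35792 km.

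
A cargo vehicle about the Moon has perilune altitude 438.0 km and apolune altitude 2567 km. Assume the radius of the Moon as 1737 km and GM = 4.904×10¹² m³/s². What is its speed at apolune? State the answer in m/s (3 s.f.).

r_p = 1737 + 438.0 = 2175.0 km = 2.1750×10⁶ m.
r_a = 1737 + 2567 = 4304.0 km = 4.3040×10⁶ m.
Semi-major axis a = (r_p + r_a)/2 = 3239.5 km = 3.240×10⁶ m.
Vis-viva: v² = μ(2/r − 1/a) = 4.904×10¹² × (4.647×10⁻⁷ − 3.087×10⁻⁷) = 7.650×10⁵ m²/s².
v = 874.6 m/s.

v ≈ 875 m/s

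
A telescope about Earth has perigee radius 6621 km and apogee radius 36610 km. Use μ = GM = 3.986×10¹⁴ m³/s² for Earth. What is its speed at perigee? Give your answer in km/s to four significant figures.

v ≈ 10.10 km/s

Semi-major axis a = (r_p + r_a)/2 = 21616 km = 2.162×10⁷ m.
Vis-viva: v² = μ(2/r − 1/a) = 3.986×10¹⁴ × (3.021×10⁻⁷ − 4.626×10⁻⁸) = 1.020×10⁸ m²/s².
v = 10100 m/s = 10.10 km/s.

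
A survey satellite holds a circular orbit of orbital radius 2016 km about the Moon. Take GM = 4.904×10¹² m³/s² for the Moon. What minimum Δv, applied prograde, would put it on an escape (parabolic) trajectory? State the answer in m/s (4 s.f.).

r = 2016 km = 2.016×10⁶ m.
Circular speed v_c = √(μ/r) = 1560 m/s.
Escape speed v_esc = √(2μ/r) = √2 × v_c = 2206 m/s.
Δv = v_esc − v_c = 646.0 m/s.

Δv ≈ 646.0 m/s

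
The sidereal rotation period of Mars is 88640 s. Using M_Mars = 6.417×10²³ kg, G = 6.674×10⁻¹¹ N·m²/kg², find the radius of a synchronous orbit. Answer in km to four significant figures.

μ = GM = 6.674×10⁻¹¹ × 6.417×10²³ = 4.283×10¹³ m³/s².
A synchronous orbit has period T, so by Kepler's third law a = (μT²/4π²)^(1/3).
μT²/4π² = 4.283×10¹³ × (8.864×10⁴)² / 39.48 = 8.524×10²¹ m³.
a = 2.043×10⁷ m = 20427 km.

r_sync ≈ 20430 km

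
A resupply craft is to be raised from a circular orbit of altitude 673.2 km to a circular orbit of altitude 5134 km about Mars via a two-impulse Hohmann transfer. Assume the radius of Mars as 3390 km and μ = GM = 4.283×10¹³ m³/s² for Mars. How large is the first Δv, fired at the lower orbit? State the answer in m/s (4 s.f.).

r₁ = 3390 + 673.2 = 4063.2 km = 4.0632×10⁶ m.
r₂ = 3390 + 5134 = 8524.0 km = 8.5240×10⁶ m.
Transfer ellipse a_t = (r₁ + r₂)/2 = 6.294×10⁶ m.
At r₁: circular v_c1 = √(μ/r₁) = 3247 m/s; transfer-periapsis v_p = √[μ(2/r₁ − 1/a_t)] = 3778 m/s.
Δv₁ = v_p − v_c1 = 531.8 m/s.

Δv ≈ 531.8 m/s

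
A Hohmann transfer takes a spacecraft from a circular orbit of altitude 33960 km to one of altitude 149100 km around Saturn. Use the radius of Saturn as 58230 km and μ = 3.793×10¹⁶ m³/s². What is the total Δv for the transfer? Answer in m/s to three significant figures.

Δv_total ≈ 6500 m/s

r₁ = 58230 + 33960 = 92190 km = 9.2190×10⁷ m.
r₂ = 58230 + 149100 = 207330 km = 2.0733×10⁸ m.
Transfer ellipse a_t = (r₁ + r₂)/2 = 1.498×10⁸ m.
At r₁: circular v_c1 = √(μ/r₁) = 20280 m/s; transfer-perikrone v_p = √[μ(2/r₁ − 1/a_t)] = 23870 m/s.
Δv₁ = v_p − v_c1 = 3582 m/s.
At r₂: circular v_c2 = √(μ/r₂) = 13530 m/s; transfer-apokrone v_a = √[μ(2/r₂ − 1/a_t)] = 10610 m/s.
Δv₂ = v_c2 − v_a = 2914 m/s.
Total Δv = Δv₁ + Δv₂ = 6496 m/s.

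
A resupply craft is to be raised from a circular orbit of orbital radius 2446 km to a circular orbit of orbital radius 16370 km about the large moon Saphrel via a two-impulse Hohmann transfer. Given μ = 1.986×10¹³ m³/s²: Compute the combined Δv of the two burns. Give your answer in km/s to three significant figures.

r₁ = 2446 km = 2.446×10⁶ m.
r₂ = 16370 km = 1.637×10⁷ m.
Transfer ellipse a_t = (r₁ + r₂)/2 = 9.408×10⁶ m.
At r₁: circular v_c1 = √(μ/r₁) = 2849 m/s; transfer-periapsis v_p = √[μ(2/r₁ − 1/a_t)] = 3759 m/s.
Δv₁ = v_p − v_c1 = 909.2 m/s.
At r₂: circular v_c2 = √(μ/r₂) = 1101 m/s; transfer-apoapsis v_a = √[μ(2/r₂ − 1/a_t)] = 561.6 m/s.
Δv₂ = v_c2 − v_a = 539.8 m/s.
Total Δv = Δv₁ + Δv₂ = 1449 m/s = 1.449 km/s.

Δv_total ≈ 1.45 km/s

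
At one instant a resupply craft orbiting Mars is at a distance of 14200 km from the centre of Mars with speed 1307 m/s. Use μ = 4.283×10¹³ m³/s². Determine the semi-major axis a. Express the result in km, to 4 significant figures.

a ≈ 9905 km

r = 1.420×10⁷ m.
Specific orbital energy ε = v²/2 − μ/r = (1307)²/2 − 4.283×10¹³/1.420×10⁷ = -2.162×10⁶ J/kg.
Since ε = −μ/(2a), a = −μ/(2ε) = 9.905×10⁶ m = 9904.8 km.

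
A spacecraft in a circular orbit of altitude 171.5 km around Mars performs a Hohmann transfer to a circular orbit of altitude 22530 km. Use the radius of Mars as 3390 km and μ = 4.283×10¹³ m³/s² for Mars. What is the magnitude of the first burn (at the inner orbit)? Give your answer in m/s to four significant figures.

r₁ = 3390 + 171.5 = 3561.5 km = 3.5615×10⁶ m.
r₂ = 3390 + 22530 = 25920 km = 2.5920×10⁷ m.
Transfer ellipse a_t = (r₁ + r₂)/2 = 1.474×10⁷ m.
At r₁: circular v_c1 = √(μ/r₁) = 3468 m/s; transfer-periapsis v_p = √[μ(2/r₁ − 1/a_t)] = 4598 m/s.
Δv₁ = v_p − v_c1 = 1131 m/s.

Δv ≈ 1131 m/s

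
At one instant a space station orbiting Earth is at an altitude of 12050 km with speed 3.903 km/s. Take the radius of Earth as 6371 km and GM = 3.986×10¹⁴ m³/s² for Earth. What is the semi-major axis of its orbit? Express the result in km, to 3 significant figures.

a ≈ 14200 km

r = 6371 + 12050 = 18421 km = 1.842×10⁷ m.
Specific orbital energy ε = v²/2 − μ/r = (3903)²/2 − 3.986×10¹⁴/1.842×10⁷ = -1.402×10⁷ J/kg.
Since ε = −μ/(2a), a = −μ/(2ε) = 1.421×10⁷ m = 14214 km.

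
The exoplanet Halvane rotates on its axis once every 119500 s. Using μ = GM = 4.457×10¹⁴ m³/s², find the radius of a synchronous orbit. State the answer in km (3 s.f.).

r_sync ≈ 54400 km

A synchronous orbit has period T, so by Kepler's third law a = (μT²/4π²)^(1/3).
μT²/4π² = 4.457×10¹⁴ × (1.195×10⁵)² / 39.48 = 1.612×10²³ m³.
a = 5.443×10⁷ m = 54426 km.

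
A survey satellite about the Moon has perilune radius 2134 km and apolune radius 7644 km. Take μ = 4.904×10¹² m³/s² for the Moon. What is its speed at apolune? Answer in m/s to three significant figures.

Semi-major axis a = (r_p + r_a)/2 = 4889.0 km = 4.889×10⁶ m.
Vis-viva: v² = μ(2/r − 1/a) = 4.904×10¹² × (2.616×10⁻⁷ − 2.045×10⁻⁷) = 2.800×10⁵ m²/s².
v = 529.2 m/s.

v ≈ 529 m/s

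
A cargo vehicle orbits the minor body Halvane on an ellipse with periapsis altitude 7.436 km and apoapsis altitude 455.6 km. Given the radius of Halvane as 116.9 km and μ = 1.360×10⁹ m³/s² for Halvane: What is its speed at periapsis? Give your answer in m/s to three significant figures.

r_p = 116.9 + 7.436 = 124.34 km = 1.2434×10⁵ m.
r_a = 116.9 + 455.6 = 572.50 km = 5.7250×10⁵ m.
Semi-major axis a = (r_p + r_a)/2 = 348.42 km = 3.484×10⁵ m.
Vis-viva: v² = μ(2/r − 1/a) = 1.360×10⁹ × (1.609×10⁻⁵ − 2.870×10⁻⁶) = 1.797×10⁴ m²/s².
v = 134.1 m/s.

v ≈ 134 m/s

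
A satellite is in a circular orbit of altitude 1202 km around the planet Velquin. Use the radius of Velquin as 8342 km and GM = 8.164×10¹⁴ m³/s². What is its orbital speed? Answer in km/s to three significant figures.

v ≈ 9.25 km/s

r = 8342 + 1202 = 9544.0 km = 9.5440×10⁶ m.
For a circular orbit v = √(μ/r) = √(8.164×10¹⁴ / 9.544×10⁶) = √(8.554×10⁷) = 9249 m/s.
That is 9.249 km/s.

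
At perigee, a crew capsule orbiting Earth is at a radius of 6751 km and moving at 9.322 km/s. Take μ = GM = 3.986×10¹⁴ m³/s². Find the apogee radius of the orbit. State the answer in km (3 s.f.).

r_p = 6.751×10⁶ m.
Specific energy ε = v²/2 − μ/r = -1.559×10⁷ J/kg, so a = −μ/(2ε) = 1.278×10⁷ m.
The apsides satisfy r_p + r_a = 2a, so the apogee radius is 2a − r_p = 1.881×10⁷ m = 18811 km.

apogee radius ≈ 18800 km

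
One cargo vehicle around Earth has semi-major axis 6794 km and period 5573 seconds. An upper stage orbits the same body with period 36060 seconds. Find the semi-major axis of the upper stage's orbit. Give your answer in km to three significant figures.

Kepler's third law: a³ ∝ T², so a₂ = a₁ (T₂/T₁)^(2/3).
T₂/T₁ = 6.470, (T₂/T₁)^(2/3) = 3.472.
a₂ = 6794 × 3.472 = 23590 km.

a₂ ≈ 23600 km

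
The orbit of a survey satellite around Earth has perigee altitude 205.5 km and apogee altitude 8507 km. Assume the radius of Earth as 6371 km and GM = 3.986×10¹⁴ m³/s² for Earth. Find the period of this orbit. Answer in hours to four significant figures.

r_p = 6371 + 205.5 = 6576.5 km = 6.5765×10⁶ m.
r_a = 6371 + 8507 = 14878 km = 1.4878×10⁷ m.
Semi-major axis a = (r_p + r_a)/2 = (6576.5 + 14878)/2 = 10727 km = 1.073×10⁷ m.
By Kepler's third law T = 2π√(a³/μ) = 2π × 1.760×10³ = 1.106×10⁴ s.
= 3.071 hours.

T ≈ 3.071 hours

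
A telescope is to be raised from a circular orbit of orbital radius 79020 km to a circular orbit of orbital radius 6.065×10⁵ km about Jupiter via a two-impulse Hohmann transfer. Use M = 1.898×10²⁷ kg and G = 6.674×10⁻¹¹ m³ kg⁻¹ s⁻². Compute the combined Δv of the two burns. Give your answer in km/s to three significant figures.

Δv_total ≈ 20.7 km/s

μ = GM = 6.674×10⁻¹¹ × 1.898×10²⁷ = 1.267×10¹⁷ m³/s².
r₁ = 79020 km = 7.902×10⁷ m.
r₂ = 6.065×10⁵ km = 6.065×10⁸ m.
Transfer ellipse a_t = (r₁ + r₂)/2 = 3.428×10⁸ m.
At r₁: circular v_c1 = √(μ/r₁) = 40040 m/s; transfer-perijove v_p = √[μ(2/r₁ − 1/a_t)] = 53260 m/s.
Δv₁ = v_p − v_c1 = 13220 m/s.
At r₂: circular v_c2 = √(μ/r₂) = 14450 m/s; transfer-apojove v_a = √[μ(2/r₂ − 1/a_t)] = 6939 m/s.
Δv₂ = v_c2 − v_a = 7513 m/s.
Total Δv = Δv₁ + Δv₂ = 20730 m/s = 20.73 km/s.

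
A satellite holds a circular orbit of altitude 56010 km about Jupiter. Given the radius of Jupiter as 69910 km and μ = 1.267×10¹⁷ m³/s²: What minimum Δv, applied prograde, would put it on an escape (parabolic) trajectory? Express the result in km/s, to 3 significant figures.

Δv ≈ 13.1 km/s

r = 69910 + 56010 = 125920 km = 1.2592×10⁸ m.
Circular speed v_c = √(μ/r) = 31720 m/s.
Escape speed v_esc = √(2μ/r) = √2 × v_c = 44860 m/s.
Δv = v_esc − v_c = 13140 m/s = 13.14 km/s.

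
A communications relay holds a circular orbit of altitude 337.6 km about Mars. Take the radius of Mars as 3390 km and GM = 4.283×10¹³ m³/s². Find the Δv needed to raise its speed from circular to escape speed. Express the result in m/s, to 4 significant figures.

r = 3390 + 337.6 = 3727.6 km = 3.7276×10⁶ m.
Circular speed v_c = √(μ/r) = 3390 m/s.
Escape speed v_esc = √(2μ/r) = √2 × v_c = 4794 m/s.
Δv = v_esc − v_c = 1404 m/s.

Δv ≈ 1404 m/s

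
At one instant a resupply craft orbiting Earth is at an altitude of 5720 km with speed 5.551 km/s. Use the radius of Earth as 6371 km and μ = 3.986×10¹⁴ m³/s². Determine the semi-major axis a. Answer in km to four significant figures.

a ≈ 11350 km

r = 6371 + 5720 = 12091 km = 1.209×10⁷ m.
Specific orbital energy ε = v²/2 − μ/r = (5551)²/2 − 3.986×10¹⁴/1.209×10⁷ = -1.756×10⁷ J/kg.
Since ε = −μ/(2a), a = −μ/(2ε) = 1.135×10⁷ m = 11350 km.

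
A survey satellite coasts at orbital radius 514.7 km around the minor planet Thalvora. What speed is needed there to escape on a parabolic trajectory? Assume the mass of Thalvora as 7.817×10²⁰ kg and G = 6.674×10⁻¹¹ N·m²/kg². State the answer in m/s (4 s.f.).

v_esc ≈ 450.2 m/s

μ = GM = 6.674×10⁻¹¹ × 7.817×10²⁰ = 5.217×10¹⁰ m³/s².
r = 514.7 km = 5.147×10⁵ m.
Escape speed v_esc = √(2μ/r) = √(2 × 5.217×10¹⁰ / 5.147×10⁵) = √(2.027×10⁵) = 450.2 m/s.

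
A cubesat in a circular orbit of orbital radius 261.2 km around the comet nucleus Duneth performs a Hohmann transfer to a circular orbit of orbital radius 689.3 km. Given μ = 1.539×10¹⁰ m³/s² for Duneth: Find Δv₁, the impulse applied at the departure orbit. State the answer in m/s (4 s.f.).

Δv ≈ 49.60 m/s

r₁ = 261.2 km = 2.612×10⁵ m.
r₂ = 689.3 km = 6.893×10⁵ m.
Transfer ellipse a_t = (r₁ + r₂)/2 = 4.752×10⁵ m.
At r₁: circular v_c1 = √(μ/r₁) = 242.7 m/s; transfer-periapsis v_p = √[μ(2/r₁ − 1/a_t)] = 292.3 m/s.
Δv₁ = v_p − v_c1 = 49.60 m/s.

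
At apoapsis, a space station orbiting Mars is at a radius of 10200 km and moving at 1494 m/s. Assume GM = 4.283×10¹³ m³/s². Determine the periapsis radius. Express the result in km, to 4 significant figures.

periapsis radius ≈ 3692 km

r_a = 1.020×10⁷ m.
Specific energy ε = v²/2 − μ/r = -3.083×10⁶ J/kg, so a = −μ/(2ε) = 6.946×10⁶ m.
The apsides satisfy r_p + r_a = 2a, so the periapsis radius is 2a − r_a = 3.692×10⁶ m = 3692.3 km.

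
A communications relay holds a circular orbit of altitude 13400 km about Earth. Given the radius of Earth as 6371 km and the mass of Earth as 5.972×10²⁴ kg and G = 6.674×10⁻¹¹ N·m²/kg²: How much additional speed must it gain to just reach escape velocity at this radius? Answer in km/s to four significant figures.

Δv ≈ 1.860 km/s

μ = GM = 6.674×10⁻¹¹ × 5.972×10²⁴ = 3.986×10¹⁴ m³/s².
r = 6371 + 13400 = 19771 km = 1.9771×10⁷ m.
Circular speed v_c = √(μ/r) = 4490 m/s.
Escape speed v_esc = √(2μ/r) = √2 × v_c = 6350 m/s.
Δv = v_esc − v_c = 1860 m/s = 1.860 km/s.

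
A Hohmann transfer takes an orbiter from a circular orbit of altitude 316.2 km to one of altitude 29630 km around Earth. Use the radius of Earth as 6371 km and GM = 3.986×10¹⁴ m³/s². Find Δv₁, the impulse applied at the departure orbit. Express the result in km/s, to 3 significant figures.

r₁ = 6371 + 316.2 = 6687.2 km = 6.6872×10⁶ m.
r₂ = 6371 + 29630 = 36001 km = 3.6001×10⁷ m.
Transfer ellipse a_t = (r₁ + r₂)/2 = 2.134×10⁷ m.
At r₁: circular v_c1 = √(μ/r₁) = 7721 m/s; transfer-perigee v_p = √[μ(2/r₁ − 1/a_t)] = 10030 m/s.
Δv₁ = v_p − v_c1 = 2306 m/s.
= 2.306 km/s.

Δv ≈ 2.31 km/s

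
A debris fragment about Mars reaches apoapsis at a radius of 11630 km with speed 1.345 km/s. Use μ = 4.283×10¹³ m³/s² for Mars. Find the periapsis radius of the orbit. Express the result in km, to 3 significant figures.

periapsis radius ≈ 3790 km

r_a = 1.163×10⁷ m.
Specific energy ε = v²/2 − μ/r = -2.778×10⁶ J/kg, so a = −μ/(2ε) = 7.708×10⁶ m.
The apsides satisfy r_p + r_a = 2a, so the periapsis radius is 2a − r_a = 3.786×10⁶ m = 3786.4 km.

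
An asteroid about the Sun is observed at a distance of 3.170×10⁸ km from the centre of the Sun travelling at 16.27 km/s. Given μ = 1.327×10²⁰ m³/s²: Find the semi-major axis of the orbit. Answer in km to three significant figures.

a ≈ 2.32×10⁸ km

r = 3.170×10¹¹ m.
Specific orbital energy ε = v²/2 − μ/r = (16270)²/2 − 1.327×10²⁰/3.170×10¹¹ = -2.863×10⁸ J/kg.
Since ε = −μ/(2a), a = −μ/(2ε) = 2.318×10¹¹ m = 2.3179×10⁸ km.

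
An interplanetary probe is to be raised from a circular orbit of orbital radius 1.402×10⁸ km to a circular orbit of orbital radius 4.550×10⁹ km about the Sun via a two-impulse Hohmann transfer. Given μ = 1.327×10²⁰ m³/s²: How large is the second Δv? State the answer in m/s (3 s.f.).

r₁ = 1.402×10⁸ km = 1.402×10¹¹ m.
r₂ = 4.550×10⁹ km = 4.550×10¹² m.
Transfer ellipse a_t = (r₁ + r₂)/2 = 2.345×10¹² m.
At r₁: circular v_c1 = √(μ/r₁) = 30770 m/s; transfer-perihelion v_p = √[μ(2/r₁ − 1/a_t)] = 42850 m/s.
At r₂: circular v_c2 = √(μ/r₂) = 5400 m/s; transfer-aphelion v_a = √[μ(2/r₂ − 1/a_t)] = 1320 m/s.
Δv₂ = v_c2 − v_a = 4080 m/s.

Δv ≈ 4080 m/s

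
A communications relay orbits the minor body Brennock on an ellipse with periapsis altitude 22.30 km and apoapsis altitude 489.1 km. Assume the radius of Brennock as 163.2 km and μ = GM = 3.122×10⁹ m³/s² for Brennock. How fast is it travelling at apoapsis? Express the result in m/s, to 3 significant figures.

v ≈ 46.0 m/s

r_p = 163.2 + 22.30 = 185.50 km = 1.8550×10⁵ m.
r_a = 163.2 + 489.1 = 652.30 km = 6.5230×10⁵ m.
Semi-major axis a = (r_p + r_a)/2 = 418.90 km = 4.189×10⁵ m.
Vis-viva: v² = μ(2/r − 1/a) = 3.122×10⁹ × (3.066×10⁻⁶ − 2.387×10⁻⁶) = 2.119×10³ m²/s².
v = 46.04 m/s.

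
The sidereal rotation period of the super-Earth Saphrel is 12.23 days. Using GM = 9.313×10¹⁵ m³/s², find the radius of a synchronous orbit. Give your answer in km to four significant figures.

r_sync ≈ 6.410×10⁵ km

T = 12.23 days = 1.057×10⁶ s.
A synchronous orbit has period T, so by Kepler's third law a = (μT²/4π²)^(1/3).
μT²/4π² = 9.313×10¹⁵ × (1.057×10⁶)² / 39.48 = 2.634×10²⁶ m³.
a = 6.410×10⁸ m = 6.4102×10⁵ km.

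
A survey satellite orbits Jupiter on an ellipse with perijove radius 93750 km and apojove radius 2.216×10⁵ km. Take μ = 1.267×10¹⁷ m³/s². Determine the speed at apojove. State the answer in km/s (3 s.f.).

Semi-major axis a = (r_p + r_a)/2 = 1.5768×10⁵ km = 1.577×10⁸ m.
Vis-viva: v² = μ(2/r − 1/a) = 1.267×10¹⁷ × (9.025×10⁻⁹ − 6.342×10⁻⁹) = 3.400×10⁸ m²/s².
v = 18440 m/s = 18.44 km/s.

v ≈ 18.4 km/s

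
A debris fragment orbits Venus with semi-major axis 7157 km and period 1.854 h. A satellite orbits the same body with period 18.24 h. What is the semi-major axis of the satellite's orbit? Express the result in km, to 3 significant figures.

a₂ ≈ 32900 km

Kepler's third law: a³ ∝ T², so a₂ = a₁ (T₂/T₁)^(2/3).
T₂/T₁ = 9.838, (T₂/T₁)^(2/3) = 4.591.
a₂ = 7157 × 4.591 = 32860 km.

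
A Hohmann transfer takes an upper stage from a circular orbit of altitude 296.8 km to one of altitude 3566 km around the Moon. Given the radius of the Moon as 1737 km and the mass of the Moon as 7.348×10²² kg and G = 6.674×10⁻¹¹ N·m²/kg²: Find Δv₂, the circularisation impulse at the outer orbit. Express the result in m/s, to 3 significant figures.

Δv ≈ 246 m/s

μ = GM = 6.674×10⁻¹¹ × 7.348×10²² = 4.904×10¹² m³/s².
r₁ = 1737 + 296.8 = 2033.8 km = 2.0338×10⁶ m.
r₂ = 1737 + 3566 = 5303.0 km = 5.3030×10⁶ m.
Transfer ellipse a_t = (r₁ + r₂)/2 = 3.668×10⁶ m.
At r₁: circular v_c1 = √(μ/r₁) = 1553 m/s; transfer-perilune v_p = √[μ(2/r₁ − 1/a_t)] = 1867 m/s.
At r₂: circular v_c2 = √(μ/r₂) = 961.6 m/s; transfer-apolune v_a = √[μ(2/r₂ − 1/a_t)] = 716.0 m/s.
Δv₂ = v_c2 − v_a = 245.6 m/s.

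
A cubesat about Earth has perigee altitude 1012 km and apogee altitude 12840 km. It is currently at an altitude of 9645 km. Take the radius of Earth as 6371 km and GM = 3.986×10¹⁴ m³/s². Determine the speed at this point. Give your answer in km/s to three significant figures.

v ≈ 4.45 km/s

r_p = 6371 + 1012 = 7383.0 km = 7.3830×10⁶ m.
r_a = 6371 + 12840 = 19211 km = 1.9211×10⁷ m.
r = 6371 + 9645 = 16016 km = 1.602×10⁷ m.
Semi-major axis a = (r_p + r_a)/2 = 13297 km = 1.330×10⁷ m.
Vis-viva: v² = μ(2/r − 1/a) = 3.986×10¹⁴ × (1.249×10⁻⁷ − 7.520×10⁻⁸) = 1.980×10⁷ m²/s².
v = 4450 m/s = 4.450 km/s.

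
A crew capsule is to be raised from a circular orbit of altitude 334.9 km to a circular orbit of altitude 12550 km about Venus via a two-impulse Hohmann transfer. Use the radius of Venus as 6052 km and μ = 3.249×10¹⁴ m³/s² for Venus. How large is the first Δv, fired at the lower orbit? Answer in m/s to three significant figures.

Δv ≈ 1570 m/s

r₁ = 6052 + 334.9 = 6386.9 km = 6.3869×10⁶ m.
r₂ = 6052 + 12550 = 18602 km = 1.8602×10⁷ m.
Transfer ellipse a_t = (r₁ + r₂)/2 = 1.249×10⁷ m.
At r₁: circular v_c1 = √(μ/r₁) = 7132 m/s; transfer-periapsis v_p = √[μ(2/r₁ − 1/a_t)] = 8703 m/s.
Δv₁ = v_p − v_c1 = 1570 m/s.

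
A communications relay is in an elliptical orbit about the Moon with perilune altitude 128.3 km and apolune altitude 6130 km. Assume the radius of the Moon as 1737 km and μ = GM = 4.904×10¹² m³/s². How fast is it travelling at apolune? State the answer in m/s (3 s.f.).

v ≈ 489 m/s

r_p = 1737 + 128.3 = 1865.3 km = 1.8653×10⁶ m.
r_a = 1737 + 6130 = 7867.0 km = 7.8670×10⁶ m.
Semi-major axis a = (r_p + r_a)/2 = 4866.1 km = 4.866×10⁶ m.
Vis-viva: v² = μ(2/r − 1/a) = 4.904×10¹² × (2.542×10⁻⁷ − 2.055×10⁻⁷) = 2.389×10⁵ m²/s².
v = 488.8 m/s.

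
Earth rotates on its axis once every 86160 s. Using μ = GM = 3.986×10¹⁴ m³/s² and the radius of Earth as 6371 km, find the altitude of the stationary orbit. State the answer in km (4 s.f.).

h_sync ≈ 35790 km

A synchronous orbit has period T, so by Kepler's third law a = (μT²/4π²)^(1/3).
μT²/4π² = 3.986×10¹⁴ × (8.616×10⁴)² / 39.48 = 7.495×10²² m³.
a = 4.216×10⁷ m = 42163 km.
Altitude h = a − R = 42163 − 6371 = 35792 km.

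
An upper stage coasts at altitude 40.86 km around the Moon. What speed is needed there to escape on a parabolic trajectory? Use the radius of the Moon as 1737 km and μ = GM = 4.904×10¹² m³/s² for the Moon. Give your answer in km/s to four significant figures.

v_esc ≈ 2.349 km/s

r = 1737 + 40.86 = 1777.9 km = 1.7779×10⁶ m.
Escape speed v_esc = √(2μ/r) = √(2 × 4.904×10¹² / 1.778×10⁶) = √(5.517×10⁶) = 2349 m/s.
= 2.349 km/s.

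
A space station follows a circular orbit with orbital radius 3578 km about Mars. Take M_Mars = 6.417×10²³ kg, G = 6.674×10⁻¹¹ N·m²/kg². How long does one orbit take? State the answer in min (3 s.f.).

μ = GM = 6.674×10⁻¹¹ × 6.417×10²³ = 4.283×10¹³ m³/s².
r = 3578 km = 3.578×10⁶ m.
Kepler's third law: T = 2π√(r³/μ) = 2π√((3.578×10⁶)³ / 4.283×10¹³).
r³/μ = 1.070×10⁶ s², so T = 2π × 1.034×10³ = 6.498×10³ s.
Converting: 6.498×10³ s ÷ 60.00 = 108.3 min.

T ≈ 108 min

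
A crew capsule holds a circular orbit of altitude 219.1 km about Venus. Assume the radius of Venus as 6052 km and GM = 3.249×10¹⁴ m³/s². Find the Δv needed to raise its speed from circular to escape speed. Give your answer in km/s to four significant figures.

Δv ≈ 2.981 km/s

r = 6052 + 219.1 = 6271.1 km = 6.2711×10⁶ m.
Circular speed v_c = √(μ/r) = 7198 m/s.
Escape speed v_esc = √(2μ/r) = √2 × v_c = 10180 m/s.
Δv = v_esc − v_c = 2981 m/s = 2.981 km/s.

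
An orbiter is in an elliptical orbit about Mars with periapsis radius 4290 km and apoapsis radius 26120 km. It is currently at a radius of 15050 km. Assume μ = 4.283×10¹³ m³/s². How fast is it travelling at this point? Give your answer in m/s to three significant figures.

v ≈ 1700 m/s

Semi-major axis a = (r_p + r_a)/2 = 15205 km = 1.520×10⁷ m.
Vis-viva: v² = μ(2/r − 1/a) = 4.283×10¹³ × (1.329×10⁻⁷ − 6.577×10⁻⁸) = 2.875×10⁶ m²/s².
v = 1696 m/s.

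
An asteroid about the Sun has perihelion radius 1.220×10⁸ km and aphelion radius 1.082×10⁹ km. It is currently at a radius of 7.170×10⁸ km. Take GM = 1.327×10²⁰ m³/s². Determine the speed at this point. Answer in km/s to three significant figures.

Semi-major axis a = (r_p + r_a)/2 = 6.0200×10⁸ km = 6.020×10¹¹ m.
Vis-viva: v² = μ(2/r − 1/a) = 1.327×10²⁰ × (2.789×10⁻¹² − 1.661×10⁻¹²) = 1.497×10⁸ m²/s².
v = 12240 m/s = 12.24 km/s.

v ≈ 12.2 km/s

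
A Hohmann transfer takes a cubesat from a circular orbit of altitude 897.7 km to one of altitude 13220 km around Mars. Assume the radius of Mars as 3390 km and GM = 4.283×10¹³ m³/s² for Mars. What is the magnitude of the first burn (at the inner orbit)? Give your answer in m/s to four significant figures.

Δv ≈ 824.3 m/s

r₁ = 3390 + 897.7 = 4287.7 km = 4.2877×10⁶ m.
r₂ = 3390 + 13220 = 16610 km = 1.6610×10⁷ m.
Transfer ellipse a_t = (r₁ + r₂)/2 = 1.045×10⁷ m.
At r₁: circular v_c1 = √(μ/r₁) = 3161 m/s; transfer-periapsis v_p = √[μ(2/r₁ − 1/a_t)] = 3985 m/s.
Δv₁ = v_p − v_c1 = 824.3 m/s.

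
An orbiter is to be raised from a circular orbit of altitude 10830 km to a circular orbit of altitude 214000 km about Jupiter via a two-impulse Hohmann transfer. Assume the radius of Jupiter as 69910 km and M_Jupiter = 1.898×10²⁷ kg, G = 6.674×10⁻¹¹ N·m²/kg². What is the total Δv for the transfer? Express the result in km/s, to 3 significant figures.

Δv_total ≈ 16.9 km/s

μ = GM = 6.674×10⁻¹¹ × 1.898×10²⁷ = 1.267×10¹⁷ m³/s².
r₁ = 69910 + 10830 = 80740 km = 8.0740×10⁷ m.
r₂ = 69910 + 214000 = 283910 km = 2.8391×10⁸ m.
Transfer ellipse a_t = (r₁ + r₂)/2 = 1.823×10⁸ m.
At r₁: circular v_c1 = √(μ/r₁) = 39610 m/s; transfer-perijove v_p = √[μ(2/r₁ − 1/a_t)] = 49430 m/s.
Δv₁ = v_p − v_c1 = 9818 m/s.
At r₂: circular v_c2 = √(μ/r₂) = 21120 m/s; transfer-apojove v_a = √[μ(2/r₂ − 1/a_t)] = 14060 m/s.
Δv₂ = v_c2 − v_a = 7066 m/s.
Total Δv = Δv₁ + Δv₂ = 16880 m/s = 16.88 km/s.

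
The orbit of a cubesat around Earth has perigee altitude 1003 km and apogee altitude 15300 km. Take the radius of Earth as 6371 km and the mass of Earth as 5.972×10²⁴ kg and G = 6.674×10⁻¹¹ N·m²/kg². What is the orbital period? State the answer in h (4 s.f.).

μ = GM = 6.674×10⁻¹¹ × 5.972×10²⁴ = 3.986×10¹⁴ m³/s².
r_p = 6371 + 1003 = 7374.0 km = 7.3740×10⁶ m.
r_a = 6371 + 15300 = 21671 km = 2.1671×10⁷ m.
Semi-major axis a = (r_p + r_a)/2 = (7374.0 + 21671)/2 = 14522 km = 1.452×10⁷ m.
By Kepler's third law T = 2π√(a³/μ) = 2π × 2.772×10³ = 1.742×10⁴ s.
= 4.838 h.

T ≈ 4.838 h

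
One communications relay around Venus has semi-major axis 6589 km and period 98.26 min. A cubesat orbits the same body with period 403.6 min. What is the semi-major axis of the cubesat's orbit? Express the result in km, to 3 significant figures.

Kepler's third law: a³ ∝ T², so a₂ = a₁ (T₂/T₁)^(2/3).
T₂/T₁ = 4.107, (T₂/T₁)^(2/3) = 2.565.
a₂ = 6589 × 2.565 = 16900 km.

a₂ ≈ 16900 km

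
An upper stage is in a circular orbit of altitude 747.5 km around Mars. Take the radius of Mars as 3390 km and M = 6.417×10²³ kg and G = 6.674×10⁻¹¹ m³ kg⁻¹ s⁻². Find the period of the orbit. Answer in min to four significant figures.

T ≈ 134.7 min

μ = GM = 6.674×10⁻¹¹ × 6.417×10²³ = 4.283×10¹³ m³/s².
r = 3390 + 747.5 = 4137.5 km = 4.1375×10⁶ m.
Kepler's third law: T = 2π√(r³/μ) = 2π√((4.138×10⁶)³ / 4.283×10¹³).
r³/μ = 1.654×10⁶ s², so T = 2π × 1.286×10³ = 8.080×10³ s.
Converting: 8.080×10³ s ÷ 60.00 = 134.7 min.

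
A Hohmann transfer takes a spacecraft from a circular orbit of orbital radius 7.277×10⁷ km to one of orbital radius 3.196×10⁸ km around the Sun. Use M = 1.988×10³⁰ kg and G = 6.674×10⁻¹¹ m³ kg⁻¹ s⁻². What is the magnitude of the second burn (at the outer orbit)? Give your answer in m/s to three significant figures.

μ = GM = 6.674×10⁻¹¹ × 1.988×10³⁰ = 1.327×10²⁰ m³/s².
r₁ = 7.277×10⁷ km = 7.277×10¹⁰ m.
r₂ = 3.196×10⁸ km = 3.196×10¹¹ m.
Transfer ellipse a_t = (r₁ + r₂)/2 = 1.962×10¹¹ m.
At r₁: circular v_c1 = √(μ/r₁) = 42700 m/s; transfer-perihelion v_p = √[μ(2/r₁ − 1/a_t)] = 54500 m/s.
At r₂: circular v_c2 = √(μ/r₂) = 20380 m/s; transfer-aphelion v_a = √[μ(2/r₂ − 1/a_t)] = 12410 m/s.
Δv₂ = v_c2 − v_a = 7966 m/s.

Δv ≈ 7970 m/s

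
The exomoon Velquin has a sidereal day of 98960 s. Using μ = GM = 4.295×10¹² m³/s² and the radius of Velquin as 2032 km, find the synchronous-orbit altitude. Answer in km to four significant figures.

h_sync ≈ 8181 km

A synchronous orbit has period T, so by Kepler's third law a = (μT²/4π²)^(1/3).
μT²/4π² = 4.295×10¹² × (9.896×10⁴)² / 39.48 = 1.065×10²¹ m³.
a = 1.021×10⁷ m = 10213 km.
Altitude h = a − R = 10213 − 2032 = 8181.5 km.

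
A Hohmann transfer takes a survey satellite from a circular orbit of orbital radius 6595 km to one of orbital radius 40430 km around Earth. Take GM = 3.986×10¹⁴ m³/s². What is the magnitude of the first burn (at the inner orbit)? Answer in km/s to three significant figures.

r₁ = 6595 km = 6.595×10⁶ m.
r₂ = 40430 km = 4.043×10⁷ m.
Transfer ellipse a_t = (r₁ + r₂)/2 = 2.351×10⁷ m.
At r₁: circular v_c1 = √(μ/r₁) = 7774 m/s; transfer-perigee v_p = √[μ(2/r₁ − 1/a_t)] = 10190 m/s.
Δv₁ = v_p − v_c1 = 2420 m/s.
= 2.420 km/s.

Δv ≈ 2.42 km/s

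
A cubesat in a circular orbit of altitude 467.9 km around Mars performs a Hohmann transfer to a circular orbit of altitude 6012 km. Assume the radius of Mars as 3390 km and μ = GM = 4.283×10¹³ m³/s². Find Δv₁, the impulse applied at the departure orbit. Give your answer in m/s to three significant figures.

r₁ = 3390 + 467.9 = 3857.9 km = 3.8579×10⁶ m.
r₂ = 3390 + 6012 = 9402.0 km = 9.4020×10⁶ m.
Transfer ellipse a_t = (r₁ + r₂)/2 = 6.630×10⁶ m.
At r₁: circular v_c1 = √(μ/r₁) = 3332 m/s; transfer-periapsis v_p = √[μ(2/r₁ − 1/a_t)] = 3968 m/s.
Δv₁ = v_p − v_c1 = 635.9 m/s.

Δv ≈ 636 m/s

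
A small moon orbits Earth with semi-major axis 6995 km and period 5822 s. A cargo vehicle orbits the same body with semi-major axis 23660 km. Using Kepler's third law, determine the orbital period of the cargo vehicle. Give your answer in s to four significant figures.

T₂ ≈ 36220 s

Kepler's third law: T² ∝ a³, so T₂ = T₁ (a₂/a₁)^(3/2).
a₂/a₁ = 3.382, (a₂/a₁)^(3/2) = 6.221.
T₂ = 5822 × 6.221 = 36220 s.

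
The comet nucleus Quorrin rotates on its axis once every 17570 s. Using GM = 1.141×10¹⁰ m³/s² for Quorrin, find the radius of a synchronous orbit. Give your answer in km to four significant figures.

r_sync ≈ 446.8 km

A synchronous orbit has period T, so by Kepler's third law a = (μT²/4π²)^(1/3).
μT²/4π² = 1.141×10¹⁰ × (1.757×10⁴)² / 39.48 = 8.922×10¹⁶ m³.
a = 4.468×10⁵ m = 446.84 km.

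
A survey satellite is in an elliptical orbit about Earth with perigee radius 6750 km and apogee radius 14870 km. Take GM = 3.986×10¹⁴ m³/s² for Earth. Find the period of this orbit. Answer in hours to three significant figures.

Semi-major axis a = (r_p + r_a)/2 = (6750.0 + 14870)/2 = 10810 km = 1.081×10⁷ m.
By Kepler's third law T = 2π√(a³/μ) = 2π × 1.780×10³ = 1.119×10⁴ s.
= 3.107 hours.

T ≈ 3.11 hours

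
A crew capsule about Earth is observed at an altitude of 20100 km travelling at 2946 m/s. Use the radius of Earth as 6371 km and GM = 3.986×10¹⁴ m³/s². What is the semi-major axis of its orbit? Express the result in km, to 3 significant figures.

r = 6371 + 20100 = 26471 km = 2.647×10⁷ m.
Vis-viva rearranged: 1/a = 2/r − v²/μ = 7.555×10⁻⁸ − 2.177×10⁻⁸ = 5.378×10⁻⁸ m⁻¹.
a = 1.859×10⁷ m = 18594 km.

a ≈ 18600 km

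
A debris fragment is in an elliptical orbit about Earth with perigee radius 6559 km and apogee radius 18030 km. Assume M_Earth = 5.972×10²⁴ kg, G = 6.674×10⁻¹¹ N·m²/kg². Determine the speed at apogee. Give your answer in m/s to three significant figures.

v ≈ 3430 m/s

μ = GM = 6.674×10⁻¹¹ × 5.972×10²⁴ = 3.986×10¹⁴ m³/s².
Semi-major axis a = (r_p + r_a)/2 = 12294 km = 1.229×10⁷ m.
Vis-viva: v² = μ(2/r − 1/a) = 3.986×10¹⁴ × (1.109×10⁻⁷ − 8.134×10⁻⁸) = 1.179×10⁷ m²/s².
v = 3434 m/s.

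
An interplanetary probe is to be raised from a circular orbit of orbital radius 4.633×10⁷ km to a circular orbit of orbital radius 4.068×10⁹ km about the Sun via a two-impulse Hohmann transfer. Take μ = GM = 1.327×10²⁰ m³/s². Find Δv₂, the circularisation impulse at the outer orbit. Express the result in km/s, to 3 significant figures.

Δv ≈ 4.85 km/s

r₁ = 4.633×10⁷ km = 4.633×10¹⁰ m.
r₂ = 4.068×10⁹ km = 4.068×10¹² m.
Transfer ellipse a_t = (r₁ + r₂)/2 = 2.057×10¹² m.
At r₁: circular v_c1 = √(μ/r₁) = 53520 m/s; transfer-perihelion v_p = √[μ(2/r₁ − 1/a_t)] = 75260 m/s.
At r₂: circular v_c2 = √(μ/r₂) = 5711 m/s; transfer-aphelion v_a = √[μ(2/r₂ − 1/a_t)] = 857.1 m/s.
Δv₂ = v_c2 − v_a = 4854 m/s.
= 4.854 km/s.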